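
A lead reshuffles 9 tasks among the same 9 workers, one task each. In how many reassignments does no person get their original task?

133496

!9 is the nearest integer to 9!/e.
9! = 362880, and 362880/e ≈ 133496.09, so !9 = 133496.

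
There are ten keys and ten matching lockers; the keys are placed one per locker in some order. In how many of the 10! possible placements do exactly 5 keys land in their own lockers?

Choose which 5 of the 10 are fixed: C(10,5) = 252.
The remaining 5 must be deranged: !5 = 44.
Total: 252 × 44 = 11088.

11088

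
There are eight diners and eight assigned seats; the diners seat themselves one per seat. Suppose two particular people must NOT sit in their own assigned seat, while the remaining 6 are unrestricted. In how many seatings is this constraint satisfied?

Inclusion-exclusion on the 2 forbidden self-matches:
Σ_{j=0}^{2} (-1)^j C(2,j)(8-j)!
= C(2,0)·8! - C(2,1)·7! + C(2,2)·6!
= 40320 - 10080 + 720
= 30960

30960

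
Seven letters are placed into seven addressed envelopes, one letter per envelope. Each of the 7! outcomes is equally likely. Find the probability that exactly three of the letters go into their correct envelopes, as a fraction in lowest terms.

Favorable outcomes: C(7,3)·!4 = 35·9 = 315.
Total outcomes: 7! = 5040.
Probability = 315/5040 = 1/16.

1/16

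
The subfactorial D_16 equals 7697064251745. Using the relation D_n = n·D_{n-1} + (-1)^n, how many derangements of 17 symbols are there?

130850092279664

D_17 = 17·7697064251745 - 1 = 130850092279664.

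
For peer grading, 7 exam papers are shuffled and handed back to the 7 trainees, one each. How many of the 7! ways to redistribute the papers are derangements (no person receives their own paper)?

1854

By inclusion-exclusion, !7 = Σ (-1)^k · 7!/k! for k=0..7
= 7! - 7!/1! + 7!/2! - 7!/3! + 7!/4! - 7!/5! + 7!/6! - 7!/7!
= 5040 - 5040 + 2520 - 840 + 210 - 42 + 7 - 1
= 1854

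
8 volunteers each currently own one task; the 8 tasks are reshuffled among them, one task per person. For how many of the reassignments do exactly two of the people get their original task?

7420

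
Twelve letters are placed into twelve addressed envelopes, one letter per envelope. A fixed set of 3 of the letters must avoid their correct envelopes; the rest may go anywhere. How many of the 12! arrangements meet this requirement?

369774720

Let A_j be the event that the j-th constrained one is fixed. By inclusion-exclusion over the 3 events:
Σ_{j=0}^{3} (-1)^j C(3,j)(12-j)!
= C(3,0)·12! - C(3,1)·11! + C(3,2)·10! - C(3,3)·9!
= 479001600 - 119750400 + 10886400 - 362880
= 369774720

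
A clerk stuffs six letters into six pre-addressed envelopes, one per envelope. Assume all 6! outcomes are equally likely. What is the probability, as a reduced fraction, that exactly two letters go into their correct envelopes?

3/16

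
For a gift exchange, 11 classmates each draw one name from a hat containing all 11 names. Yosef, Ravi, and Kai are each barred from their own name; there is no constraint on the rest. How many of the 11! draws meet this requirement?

30078720

Inclusion-exclusion on the 3 forbidden self-matches:
Σ_{j=0}^{3} (-1)^j C(3,j)(11-j)!
= C(3,0)·11! - C(3,1)·10! + C(3,2)·9! - C(3,3)·8!
= 39916800 - 10886400 + 1088640 - 40320
= 30078720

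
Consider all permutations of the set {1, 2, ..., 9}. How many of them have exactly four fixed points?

Pick the 4 fixed positions: C(9,4) = 126 ways.
The other 5 form a derangement: !5 = 44.
Total: 126 × 44 = 5544.

5544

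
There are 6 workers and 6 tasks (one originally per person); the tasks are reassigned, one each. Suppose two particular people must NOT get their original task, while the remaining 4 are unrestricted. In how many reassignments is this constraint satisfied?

504

Let A_j be the event that the j-th constrained one is fixed. By inclusion-exclusion over the 2 events:
Σ_{j=0}^{2} (-1)^j C(2,j)(6-j)!
= C(2,0)·6! - C(2,1)·5! + C(2,2)·4!
= 720 - 240 + 24
= 504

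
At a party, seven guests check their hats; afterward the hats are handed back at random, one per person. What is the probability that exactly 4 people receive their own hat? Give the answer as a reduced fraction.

Favorable outcomes: C(7,4)·!3 = 35·2 = 70.
Total outcomes: 7! = 5040.
Probability = 70/5040 = 1/72.

1/72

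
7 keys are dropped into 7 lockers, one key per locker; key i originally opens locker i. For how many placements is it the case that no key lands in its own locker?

The number of derangements of 7 is !7 = Σ_{k=0}^{7} (-1)^k·7!/k!
= 7! - 7!/1! + 7!/2! - 7!/3! + 7!/4! - 7!/5! + 7!/6! - 7!/7!
= 5040 - 5040 + 2520 - 840 + 210 - 42 + 7 - 1
= 1854

1854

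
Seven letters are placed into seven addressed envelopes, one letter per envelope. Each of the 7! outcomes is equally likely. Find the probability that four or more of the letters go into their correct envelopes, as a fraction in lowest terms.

Favorable outcomes: Σ_{i≥4} C(7,i)·!(7-i) = 35·2 + 21·1 + 7·0 + 1·1 = 92.
Total outcomes: 7! = 5040.
Probability = 92/5040 = 23/1260.

23/1260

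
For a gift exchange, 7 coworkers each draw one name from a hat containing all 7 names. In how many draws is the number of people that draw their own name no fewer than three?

407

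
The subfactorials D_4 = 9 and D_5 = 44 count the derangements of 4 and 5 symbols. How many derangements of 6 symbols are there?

265

D_6 = (6-1)·(D_5 + D_4) = 5·(44 + 9) = 5·53 = 265.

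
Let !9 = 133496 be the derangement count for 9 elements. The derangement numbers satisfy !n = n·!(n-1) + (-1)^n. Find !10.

!10 = 10·133496 + 1 = 1334961.

1334961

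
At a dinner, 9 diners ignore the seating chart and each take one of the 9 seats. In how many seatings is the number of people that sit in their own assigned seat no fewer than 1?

229384

# with exactly i fixed is C(9,i)·!(9-i); sum over i=1..9:
  i=1: C(9,1)·!8 = 9·14833 = 133497
  i=2: C(9,2)·!7 = 36·1854 = 66744
  i=3: C(9,3)·!6 = 84·265 = 22260
  i=4: C(9,4)·!5 = 126·44 = 5544
  i=5: C(9,5)·!4 = 126·9 = 1134
  i=6: C(9,6)·!3 = 84·2 = 168
  i=7: C(9,7)·!2 = 36·1 = 36
  i=8: C(9,8)·!1 = 9·0 = 0
  i=9: C(9,9)·!0 = 1·1 = 1
Total = 229384.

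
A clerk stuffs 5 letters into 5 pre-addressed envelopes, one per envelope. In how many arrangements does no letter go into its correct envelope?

By inclusion-exclusion, !5 = Σ (-1)^k · 5!/k! for k=0..5
= 5! - 5!/1! + 5!/2! - 5!/3! + 5!/4! - 5!/5!
= 120 - 120 + 60 - 20 + 5 - 1
= 44

44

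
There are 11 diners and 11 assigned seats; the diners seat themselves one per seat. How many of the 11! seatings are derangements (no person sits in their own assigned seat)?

14684570

Use !n = n·!(n-1) + (-1)^n.
!11 = 11·1334961 - 1 = 14684570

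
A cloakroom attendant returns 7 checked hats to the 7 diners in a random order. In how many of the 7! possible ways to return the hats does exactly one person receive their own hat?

1855

Choose which one of the 7 is fixed: C(7,1) = 7.
The remaining 6 must be deranged: !6 = 265.
Total: 7 × 265 = 1855.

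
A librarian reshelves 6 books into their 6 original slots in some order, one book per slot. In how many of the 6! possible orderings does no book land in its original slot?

The subfactorial !6 = [6!/e] (nearest integer).
6! = 720, and 720/e ≈ 264.87, so !6 = 265.

265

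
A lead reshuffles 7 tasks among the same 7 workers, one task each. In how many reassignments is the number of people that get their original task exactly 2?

924

Choose which 2 of the 7 are fixed: C(7,2) = 21.
The other 5 form a derangement: !5 = 44.
Total: 21 × 44 = 924.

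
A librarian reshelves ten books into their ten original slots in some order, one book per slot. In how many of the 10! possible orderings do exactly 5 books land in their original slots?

11088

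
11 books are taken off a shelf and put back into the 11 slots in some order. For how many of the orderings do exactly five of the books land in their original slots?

122430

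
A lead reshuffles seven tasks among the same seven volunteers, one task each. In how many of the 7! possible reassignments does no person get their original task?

1854

By inclusion-exclusion, !7 = Σ (-1)^k · 7!/k! for k=0..7
= 7! - 7!/1! + 7!/2! - 7!/3! + 7!/4! - 7!/5! + 7!/6! - 7!/7!
= 5040 - 5040 + 2520 - 840 + 210 - 42 + 7 - 1
= 1854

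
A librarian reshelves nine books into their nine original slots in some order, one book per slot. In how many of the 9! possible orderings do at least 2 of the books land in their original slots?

Sum C(9,i)·!(9-i) for i = 2..9:
  i=2: C(9,2)·!7 = 36·1854 = 66744
  i=3: C(9,3)·!6 = 84·265 = 22260
  i=4: C(9,4)·!5 = 126·44 = 5544
  i=5: C(9,5)·!4 = 126·9 = 1134
  i=6: C(9,6)·!3 = 84·2 = 168
  i=7: C(9,7)·!2 = 36·1 = 36
  i=8: C(9,8)·!1 = 9·0 = 0
  i=9: C(9,9)·!0 = 1·1 = 1
Total = 95887.

95887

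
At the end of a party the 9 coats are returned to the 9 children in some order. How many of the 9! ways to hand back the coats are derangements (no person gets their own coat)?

133496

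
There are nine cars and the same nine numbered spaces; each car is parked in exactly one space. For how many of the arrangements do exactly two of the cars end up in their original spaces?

66744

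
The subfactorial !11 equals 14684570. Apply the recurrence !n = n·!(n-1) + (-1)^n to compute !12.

176214841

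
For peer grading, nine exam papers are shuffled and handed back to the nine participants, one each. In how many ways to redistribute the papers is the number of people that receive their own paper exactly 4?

Choose which 4 of the 9 are fixed: C(9,4) = 126.
The remaining 5 must be deranged: !5 = 44.
Total: 126 × 44 = 5544.

5544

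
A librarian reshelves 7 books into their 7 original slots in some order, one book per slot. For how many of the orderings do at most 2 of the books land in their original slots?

4633

# with exactly i fixed is C(7,i)·!(7-i); sum over i=0..2:
  i=0: C(7,0)·!7 = 1·1854 = 1854
  i=1: C(7,1)·!6 = 7·265 = 1855
  i=2: C(7,2)·!5 = 21·44 = 924
Total = 4633.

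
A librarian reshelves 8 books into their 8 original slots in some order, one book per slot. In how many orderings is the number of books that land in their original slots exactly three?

2464

Pick the 3 fixed positions: C(8,3) = 56 ways.
The remaining 5 must be deranged: !5 = 44.
Total: 56 × 44 = 2464.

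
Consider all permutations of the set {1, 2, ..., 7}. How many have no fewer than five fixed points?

22

# with exactly i fixed is C(7,i)·!(7-i); sum over i=5..7:
  i=5: C(7,5)·!2 = 21·1 = 21
  i=6: C(7,6)·!1 = 7·0 = 0
  i=7: C(7,7)·!0 = 1·1 = 1
Total = 22.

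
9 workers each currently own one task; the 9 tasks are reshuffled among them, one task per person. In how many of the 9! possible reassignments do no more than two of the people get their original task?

333737

Sum C(9,i)·!(9-i) for i = 0..2:
  i=0: C(9,0)·!9 = 1·133496 = 133496
  i=1: C(9,1)·!8 = 9·14833 = 133497
  i=2: C(9,2)·!7 = 36·1854 = 66744
Total = 333737.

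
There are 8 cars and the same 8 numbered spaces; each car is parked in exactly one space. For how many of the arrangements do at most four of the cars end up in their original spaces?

40179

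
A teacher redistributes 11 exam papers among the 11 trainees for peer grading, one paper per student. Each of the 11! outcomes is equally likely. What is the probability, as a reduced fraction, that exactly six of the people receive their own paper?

11/21600

Favorable outcomes: C(11,6)·!5 = 462·44 = 20328.
Total outcomes: 11! = 39916800.
Probability = 20328/39916800 = 11/21600.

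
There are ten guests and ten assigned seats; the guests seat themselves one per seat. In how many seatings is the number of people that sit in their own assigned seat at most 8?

3628799

Sum C(10,i)·!(10-i) for i = 0..8:
  i=0: C(10,0)·!10 = 1·1334961 = 1334961
  i=1: C(10,1)·!9 = 10·133496 = 1334960
  i=2: C(10,2)·!8 = 45·14833 = 667485
  i=3: C(10,3)·!7 = 120·1854 = 222480
  i=4: C(10,4)·!6 = 210·265 = 55650
  i=5: C(10,5)·!5 = 252·44 = 11088
  i=6: C(10,6)·!4 = 210·9 = 1890
  i=7: C(10,7)·!3 = 120·2 = 240
  i=8: C(10,8)·!2 = 45·1 = 45
Total = 3628799.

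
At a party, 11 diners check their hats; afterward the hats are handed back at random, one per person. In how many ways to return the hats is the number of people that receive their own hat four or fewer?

# with exactly i fixed is C(11,i)·!(11-i); sum over i=0..4:
  i=0: C(11,0)·!11 = 1·14684570 = 14684570
  i=1: C(11,1)·!10 = 11·1334961 = 14684571
  i=2: C(11,2)·!9 = 55·133496 = 7342280
  i=3: C(11,3)·!8 = 165·14833 = 2447445
  i=4: C(11,4)·!7 = 330·1854 = 611820
Total = 39770686.

39770686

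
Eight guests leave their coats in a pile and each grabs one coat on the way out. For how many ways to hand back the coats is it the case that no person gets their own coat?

!8 = 8! · Σ_{k=0}^{8} (-1)^k/k!
= 8! - 8!/1! + 8!/2! - 8!/3! + 8!/4! - 8!/5! + 8!/6! - 8!/7! + 8!/8!
= 40320 - 40320 + 20160 - 6720 + 1680 - 336 + 56 - 8 + 1
= 14833

14833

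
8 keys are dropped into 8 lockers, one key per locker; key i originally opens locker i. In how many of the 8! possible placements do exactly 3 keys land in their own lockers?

2464

Pick the 3 fixed positions: C(8,3) = 56 ways.
The other 5 form a derangement: !5 = 44.
Total: 56 × 44 = 2464.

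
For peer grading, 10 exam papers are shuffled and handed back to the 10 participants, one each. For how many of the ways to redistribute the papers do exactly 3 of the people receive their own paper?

222480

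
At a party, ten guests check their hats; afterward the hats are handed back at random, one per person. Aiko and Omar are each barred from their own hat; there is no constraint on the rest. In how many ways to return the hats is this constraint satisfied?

2943360

Inclusion-exclusion on the 2 forbidden self-matches:
Σ_{j=0}^{2} (-1)^j C(2,j)(10-j)!
= C(2,0)·10! - C(2,1)·9! + C(2,2)·8!
= 3628800 - 725760 + 40320
= 2943360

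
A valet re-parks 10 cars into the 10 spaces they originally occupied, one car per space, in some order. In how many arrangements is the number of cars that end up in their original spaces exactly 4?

55650

Choose which 4 of the 10 are fixed: C(10,4) = 210.
The other 6 form a derangement: !6 = 265.
Total: 210 × 265 = 55650.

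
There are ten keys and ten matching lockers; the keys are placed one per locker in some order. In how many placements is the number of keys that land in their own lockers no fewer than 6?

2176

Sum C(10,i)·!(10-i) for i = 6..10:
  i=6: C(10,6)·!4 = 210·9 = 1890
  i=7: C(10,7)·!3 = 120·2 = 240
  i=8: C(10,8)·!2 = 45·1 = 45
  i=9: C(10,9)·!1 = 10·0 = 0
  i=10: C(10,10)·!0 = 1·1 = 1
Total = 2176.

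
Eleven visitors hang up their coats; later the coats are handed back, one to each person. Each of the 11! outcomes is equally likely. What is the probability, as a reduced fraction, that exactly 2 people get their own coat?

16687/90720

Favorable outcomes: C(11,2)·!9 = 55·133496 = 7342280.
Total outcomes: 11! = 39916800.
Probability = 7342280/39916800 = 16687/90720.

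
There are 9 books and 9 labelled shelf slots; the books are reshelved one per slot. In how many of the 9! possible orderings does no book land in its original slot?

133496

Use !n = n·!(n-1) + (-1)^n.
!9 = 9·14833 - 1 = 133496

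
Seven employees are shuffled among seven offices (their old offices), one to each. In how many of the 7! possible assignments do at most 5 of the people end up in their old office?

5039

Sum C(7,i)·!(7-i) for i = 0..5:
  i=0: C(7,0)·!7 = 1·1854 = 1854
  i=1: C(7,1)·!6 = 7·265 = 1855
  i=2: C(7,2)·!5 = 21·44 = 924
  i=3: C(7,3)·!4 = 35·9 = 315
  i=4: C(7,4)·!3 = 35·2 = 70
  i=5: C(7,5)·!2 = 21·1 = 21
Total = 5039.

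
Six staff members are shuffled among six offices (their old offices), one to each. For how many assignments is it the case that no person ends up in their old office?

Recurrence: !6 = 5·(!5 + !4).
!6 = 5·(44 + 9) = 5·53 = 265

265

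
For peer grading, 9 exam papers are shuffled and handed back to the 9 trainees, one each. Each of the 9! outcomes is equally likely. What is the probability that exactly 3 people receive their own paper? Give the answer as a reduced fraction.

Favorable outcomes: C(9,3)·!6 = 84·265 = 22260.
Total outcomes: 9! = 362880.
Probability = 22260/362880 = 53/864.

53/864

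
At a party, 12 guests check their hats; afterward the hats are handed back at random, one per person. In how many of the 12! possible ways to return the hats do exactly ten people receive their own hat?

66

Choose which 10 of the 12 are fixed: C(12,10) = 66.
The remaining 2 must be deranged: !2 = 1.
Total: 66 × 1 = 66.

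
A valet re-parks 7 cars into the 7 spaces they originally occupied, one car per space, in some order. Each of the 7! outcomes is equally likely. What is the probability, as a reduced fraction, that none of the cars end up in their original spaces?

103/280

Favorable outcomes: !7 = 1854.
Total outcomes: 7! = 5040.
Probability = 1854/5040 = 103/280.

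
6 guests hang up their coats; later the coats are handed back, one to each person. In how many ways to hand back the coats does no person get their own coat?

The subfactorial !6 = [6!/e] (nearest integer).
6! = 720, and 720/e ≈ 264.87, so !6 = 265.

265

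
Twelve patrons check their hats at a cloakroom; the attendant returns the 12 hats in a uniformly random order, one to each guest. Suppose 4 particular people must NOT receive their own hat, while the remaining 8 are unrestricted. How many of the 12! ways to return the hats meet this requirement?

339696000

Let A_j be the event that the j-th constrained one is fixed. By inclusion-exclusion over the 4 events:
Σ_{j=0}^{4} (-1)^j C(4,j)(12-j)!
= C(4,0)·12! - C(4,1)·11! + C(4,2)·10! - C(4,3)·9! + C(4,4)·8!
= 479001600 - 159667200 + 21772800 - 1451520 + 40320
= 339696000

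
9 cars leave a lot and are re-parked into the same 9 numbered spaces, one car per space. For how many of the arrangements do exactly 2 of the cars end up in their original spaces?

Pick the 2 fixed positions: C(9,2) = 36 ways.
The remaining 7 must be deranged: !7 = 1854.
Total: 36 × 1854 = 66744.

66744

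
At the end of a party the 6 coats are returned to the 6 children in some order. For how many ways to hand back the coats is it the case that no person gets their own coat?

Use !n = n·!(n-1) + (-1)^n.
!6 = 6·44 + 1 = 265

265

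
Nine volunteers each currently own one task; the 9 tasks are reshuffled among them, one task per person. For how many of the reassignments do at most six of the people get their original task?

362843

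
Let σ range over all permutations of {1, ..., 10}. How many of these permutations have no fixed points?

1334961

Use !n = n·!(n-1) + (-1)^n.
!10 = 10·133496 + 1 = 1334961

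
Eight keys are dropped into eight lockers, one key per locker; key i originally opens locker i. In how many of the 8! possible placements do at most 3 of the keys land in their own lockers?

# with exactly i fixed is C(8,i)·!(8-i); sum over i=0..3:
  i=0: C(8,0)·!8 = 1·14833 = 14833
  i=1: C(8,1)·!7 = 8·1854 = 14832
  i=2: C(8,2)·!6 = 28·265 = 7420
  i=3: C(8,3)·!5 = 56·44 = 2464
Total = 39549.

39549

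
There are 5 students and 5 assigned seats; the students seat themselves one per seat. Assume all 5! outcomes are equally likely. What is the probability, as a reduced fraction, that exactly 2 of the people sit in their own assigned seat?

1/6

Favorable outcomes: C(5,2)·!3 = 10·2 = 20.
Total outcomes: 5! = 120.
Probability = 20/120 = 1/6.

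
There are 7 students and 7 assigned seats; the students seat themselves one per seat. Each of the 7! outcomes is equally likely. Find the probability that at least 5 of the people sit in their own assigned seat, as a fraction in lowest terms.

11/2520

Favorable outcomes: Σ_{i≥5} C(7,i)·!(7-i) = 21·1 + 7·0 + 1·1 = 22.
Total outcomes: 7! = 5040.
Probability = 22/5040 = 11/2520.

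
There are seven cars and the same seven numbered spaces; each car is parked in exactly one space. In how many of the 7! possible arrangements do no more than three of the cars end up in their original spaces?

# with exactly i fixed is C(7,i)·!(7-i); sum over i=0..3:
  i=0: C(7,0)·!7 = 1·1854 = 1854
  i=1: C(7,1)·!6 = 7·265 = 1855
  i=2: C(7,2)·!5 = 21·44 = 924
  i=3: C(7,3)·!4 = 35·9 = 315
Total = 4948.

4948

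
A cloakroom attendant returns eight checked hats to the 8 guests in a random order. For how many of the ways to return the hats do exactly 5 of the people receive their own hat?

112

Choose which 5 of the 8 are fixed: C(8,5) = 56.
The other 3 form a derangement: !3 = 2.
Total: 56 × 2 = 112.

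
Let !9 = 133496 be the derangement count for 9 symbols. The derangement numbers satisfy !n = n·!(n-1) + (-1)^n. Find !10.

1334961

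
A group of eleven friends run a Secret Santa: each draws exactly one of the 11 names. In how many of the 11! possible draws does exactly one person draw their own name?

14684571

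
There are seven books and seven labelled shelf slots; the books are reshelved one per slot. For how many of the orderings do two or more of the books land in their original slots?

1331

Sum C(7,i)·!(7-i) for i = 2..7:
  i=2: C(7,2)·!5 = 21·44 = 924
  i=3: C(7,3)·!4 = 35·9 = 315
  i=4: C(7,4)·!3 = 35·2 = 70
  i=5: C(7,5)·!2 = 21·1 = 21
  i=6: C(7,6)·!1 = 7·0 = 0
  i=7: C(7,7)·!0 = 1·1 = 1
Total = 1331.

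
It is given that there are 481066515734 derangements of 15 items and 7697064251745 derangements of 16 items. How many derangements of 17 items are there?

130850092279664

!17 = (17-1)·(!16 + !15) = 16·(7697064251745 + 481066515734) = 16·8178130767479 = 130850092279664.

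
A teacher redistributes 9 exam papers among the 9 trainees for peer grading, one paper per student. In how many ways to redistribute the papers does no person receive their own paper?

133496

Use !n = (n-1)(!(n-1) + !(n-2)).
!9 = 8·(14833 + 1854) = 8·16687 = 133496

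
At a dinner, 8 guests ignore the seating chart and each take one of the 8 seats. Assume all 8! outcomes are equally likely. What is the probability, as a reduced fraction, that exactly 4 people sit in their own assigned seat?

Favorable outcomes: C(8,4)·!4 = 70·9 = 630.
Total outcomes: 8! = 40320.
Probability = 630/40320 = 1/64.

1/64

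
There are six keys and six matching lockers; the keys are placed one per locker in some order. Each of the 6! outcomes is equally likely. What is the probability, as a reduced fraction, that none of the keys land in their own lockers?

53/144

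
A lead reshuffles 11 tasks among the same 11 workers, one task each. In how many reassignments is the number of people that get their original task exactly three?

2447445

Pick the 3 fixed positions: C(11,3) = 165 ways.
The other 8 form a derangement: !8 = 14833.
Total: 165 × 14833 = 2447445.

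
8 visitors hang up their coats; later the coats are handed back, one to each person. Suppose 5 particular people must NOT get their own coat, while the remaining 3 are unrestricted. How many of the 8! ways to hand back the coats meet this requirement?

21234

Let A_j be the event that the j-th constrained one is fixed. By inclusion-exclusion over the 5 events:
Σ_{j=0}^{5} (-1)^j C(5,j)(8-j)!
= C(5,0)·8! - C(5,1)·7! + C(5,2)·6! - C(5,3)·5! + C(5,4)·4! - C(5,5)·3!
= 40320 - 25200 + 7200 - 1200 + 120 - 6
= 21234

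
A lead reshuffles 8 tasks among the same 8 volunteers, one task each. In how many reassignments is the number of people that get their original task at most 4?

# with exactly i fixed is C(8,i)·!(8-i); sum over i=0..4:
  i=0: C(8,0)·!8 = 1·14833 = 14833
  i=1: C(8,1)·!7 = 8·1854 = 14832
  i=2: C(8,2)·!6 = 28·265 = 7420
  i=3: C(8,3)·!5 = 56·44 = 2464
  i=4: C(8,4)·!4 = 70·9 = 630
Total = 40179.

40179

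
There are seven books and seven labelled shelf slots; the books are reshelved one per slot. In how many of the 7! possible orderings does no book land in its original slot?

Recurrence: !7 = 7·!6 + (-1)^7.
!7 = 7·265 - 1 = 1854

1854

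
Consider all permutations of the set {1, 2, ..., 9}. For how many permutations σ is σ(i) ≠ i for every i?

By inclusion-exclusion, !9 = Σ (-1)^k · 9!/k! for k=0..9
= 9! - 9!/1! + 9!/2! - 9!/3! + 9!/4! - 9!/5! + 9!/6! - 9!/7! + 9!/8! - 9!/9!
= 362880 - 362880 + 181440 - 60480 + 15120 - 3024 + 504 - 72 + 9 - 1
= 133496

133496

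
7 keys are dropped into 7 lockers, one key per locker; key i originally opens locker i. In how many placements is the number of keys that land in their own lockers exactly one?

Choose which one of the 7 is fixed: C(7,1) = 7.
The other 6 form a derangement: !6 = 265.
Total: 7 × 265 = 1855.

1855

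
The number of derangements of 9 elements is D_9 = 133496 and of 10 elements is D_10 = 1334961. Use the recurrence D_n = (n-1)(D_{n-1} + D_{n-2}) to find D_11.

D_11 = (11-1)·(D_10 + D_9) = 10·(1334961 + 133496) = 10·1468457 = 14684570.

14684570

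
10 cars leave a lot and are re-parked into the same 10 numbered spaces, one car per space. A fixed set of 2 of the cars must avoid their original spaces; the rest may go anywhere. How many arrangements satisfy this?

Inclusion-exclusion on the 2 forbidden self-matches:
Σ_{j=0}^{2} (-1)^j C(2,j)(10-j)!
= C(2,0)·10! - C(2,1)·9! + C(2,2)·8!
= 3628800 - 725760 + 40320
= 2943360

2943360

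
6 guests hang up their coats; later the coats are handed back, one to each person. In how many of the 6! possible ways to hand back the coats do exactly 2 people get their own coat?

Pick the 2 fixed positions: C(6,2) = 15 ways.
The other 4 form a derangement: !4 = 9.
Total: 15 × 9 = 135.

135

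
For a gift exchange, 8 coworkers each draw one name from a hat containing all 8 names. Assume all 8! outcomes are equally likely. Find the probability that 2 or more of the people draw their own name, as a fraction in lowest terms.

2131/8064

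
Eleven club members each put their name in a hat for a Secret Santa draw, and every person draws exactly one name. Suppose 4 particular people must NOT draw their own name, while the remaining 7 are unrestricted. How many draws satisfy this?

Let A_j be the event that the j-th constrained one is fixed. By inclusion-exclusion over the 4 events:
Σ_{j=0}^{4} (-1)^j C(4,j)(11-j)!
= C(4,0)·11! - C(4,1)·10! + C(4,2)·9! - C(4,3)·8! + C(4,4)·7!
= 39916800 - 14515200 + 2177280 - 161280 + 5040
= 27422640

27422640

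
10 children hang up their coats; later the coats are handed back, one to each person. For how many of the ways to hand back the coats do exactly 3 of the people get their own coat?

222480

Choose which 3 of the 10 are fixed: C(10,3) = 120.
The other 7 form a derangement: !7 = 1854.
Total: 120 × 1854 = 222480.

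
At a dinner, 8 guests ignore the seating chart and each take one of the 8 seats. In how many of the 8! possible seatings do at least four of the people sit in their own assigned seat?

Sum C(8,i)·!(8-i) for i = 4..8:
  i=4: C(8,4)·!4 = 70·9 = 630
  i=5: C(8,5)·!3 = 56·2 = 112
  i=6: C(8,6)·!2 = 28·1 = 28
  i=7: C(8,7)·!1 = 8·0 = 0
  i=8: C(8,8)·!0 = 1·1 = 1
Total = 771.

771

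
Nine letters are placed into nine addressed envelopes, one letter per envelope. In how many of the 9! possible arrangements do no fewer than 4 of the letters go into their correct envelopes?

6883

# with exactly i fixed is C(9,i)·!(9-i); sum over i=4..9:
  i=4: C(9,4)·!5 = 126·44 = 5544
  i=5: C(9,5)·!4 = 126·9 = 1134
  i=6: C(9,6)·!3 = 84·2 = 168
  i=7: C(9,7)·!2 = 36·1 = 36
  i=8: C(9,8)·!1 = 9·0 = 0
  i=9: C(9,9)·!0 = 1·1 = 1
Total = 6883.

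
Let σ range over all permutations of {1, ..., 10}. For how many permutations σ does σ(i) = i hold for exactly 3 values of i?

222480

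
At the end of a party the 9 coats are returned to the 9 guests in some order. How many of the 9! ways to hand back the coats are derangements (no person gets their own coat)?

133496

The number of derangements of 9 is !9 = Σ_{k=0}^{9} (-1)^k·9!/k!
= 9! - 9!/1! + 9!/2! - 9!/3! + 9!/4! - 9!/5! + 9!/6! - 9!/7! + 9!/8! - 9!/9!
= 362880 - 362880 + 181440 - 60480 + 15120 - 3024 + 504 - 72 + 9 - 1
= 133496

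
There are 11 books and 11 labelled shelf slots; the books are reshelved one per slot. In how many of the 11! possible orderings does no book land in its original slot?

14684570

The subfactorial !11 = [11!/e] (nearest integer).
11! = 39916800, and 39916800/e ≈ 14684570.08, so !11 = 14684570.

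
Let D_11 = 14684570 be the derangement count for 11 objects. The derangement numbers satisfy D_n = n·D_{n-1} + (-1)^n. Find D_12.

D_12 = 12·14684570 + 1 = 176214841.

176214841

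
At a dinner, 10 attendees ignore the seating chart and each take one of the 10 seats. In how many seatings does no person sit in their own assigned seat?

1334961

Recurrence: !10 = 9·(!9 + !8).
!10 = 9·(133496 + 14833) = 9·148329 = 1334961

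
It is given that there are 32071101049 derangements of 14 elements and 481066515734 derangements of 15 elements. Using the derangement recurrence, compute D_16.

D_16 = (16-1)·(D_15 + D_14) = 15·(481066515734 + 32071101049) = 15·513137616783 = 7697064251745.

7697064251745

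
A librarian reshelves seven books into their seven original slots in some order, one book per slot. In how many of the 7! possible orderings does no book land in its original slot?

1854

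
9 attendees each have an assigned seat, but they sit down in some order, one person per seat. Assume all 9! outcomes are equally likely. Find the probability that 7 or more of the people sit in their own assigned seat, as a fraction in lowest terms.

Favorable outcomes: Σ_{i≥7} C(9,i)·!(9-i) = 36·1 + 9·0 + 1·1 = 37.
Total outcomes: 9! = 362880.
Probability = 37/362880 = 37/362880.

37/362880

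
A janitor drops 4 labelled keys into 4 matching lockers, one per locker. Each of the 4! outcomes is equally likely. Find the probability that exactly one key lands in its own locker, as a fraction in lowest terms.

Favorable outcomes: C(4,1)·!3 = 4·2 = 8.
Total outcomes: 4! = 24.
Probability = 8/24 = 1/3.

1/3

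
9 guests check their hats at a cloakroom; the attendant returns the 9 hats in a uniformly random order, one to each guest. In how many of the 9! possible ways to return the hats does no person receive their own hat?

The subfactorial !9 = [9!/e] (nearest integer).
9! = 362880, and 362880/e ≈ 133496.09, so !9 = 133496.

133496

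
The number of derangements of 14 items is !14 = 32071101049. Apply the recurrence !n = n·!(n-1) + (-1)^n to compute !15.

!15 = 15·32071101049 - 1 = 481066515734.

481066515734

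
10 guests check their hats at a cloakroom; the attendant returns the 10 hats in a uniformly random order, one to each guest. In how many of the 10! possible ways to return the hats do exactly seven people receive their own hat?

240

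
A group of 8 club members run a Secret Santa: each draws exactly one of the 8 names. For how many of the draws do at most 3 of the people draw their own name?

# with exactly i fixed is C(8,i)·!(8-i); sum over i=0..3:
  i=0: C(8,0)·!8 = 1·14833 = 14833
  i=1: C(8,1)·!7 = 8·1854 = 14832
  i=2: C(8,2)·!6 = 28·265 = 7420
  i=3: C(8,3)·!5 = 56·44 = 2464
Total = 39549.

39549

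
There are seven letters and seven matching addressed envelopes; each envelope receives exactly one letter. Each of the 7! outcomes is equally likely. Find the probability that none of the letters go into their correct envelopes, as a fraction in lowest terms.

Favorable outcomes: !7 = 1854.
Total outcomes: 7! = 5040.
Probability = 1854/5040 = 103/280.

103/280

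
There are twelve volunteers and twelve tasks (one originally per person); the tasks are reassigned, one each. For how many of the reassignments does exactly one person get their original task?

Choose which one of the 12 is fixed: C(12,1) = 12.
The remaining 11 must be deranged: !11 = 14684570.
Total: 12 × 14684570 = 176214840.

176214840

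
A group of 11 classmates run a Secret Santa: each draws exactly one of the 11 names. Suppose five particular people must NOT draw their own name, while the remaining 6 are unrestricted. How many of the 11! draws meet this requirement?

Let A_j be the event that the j-th constrained one is fixed. By inclusion-exclusion over the 5 events:
Σ_{j=0}^{5} (-1)^j C(5,j)(11-j)!
= C(5,0)·11! - C(5,1)·10! + C(5,2)·9! - C(5,3)·8! + C(5,4)·7! - C(5,5)·6!
= 39916800 - 18144000 + 3628800 - 403200 + 25200 - 720
= 25022880

25022880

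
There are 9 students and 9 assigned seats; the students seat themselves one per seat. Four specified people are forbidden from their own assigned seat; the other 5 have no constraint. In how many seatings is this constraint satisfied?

229080

Let A_j be the event that the j-th constrained one is fixed. By inclusion-exclusion over the 4 events:
Σ_{j=0}^{4} (-1)^j C(4,j)(9-j)!
= C(4,0)·9! - C(4,1)·8! + C(4,2)·7! - C(4,3)·6! + C(4,4)·5!
= 362880 - 161280 + 30240 - 2880 + 120
= 229080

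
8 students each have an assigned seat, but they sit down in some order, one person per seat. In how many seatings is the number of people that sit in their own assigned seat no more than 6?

40319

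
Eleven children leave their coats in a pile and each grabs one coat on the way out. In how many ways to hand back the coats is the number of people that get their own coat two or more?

10547659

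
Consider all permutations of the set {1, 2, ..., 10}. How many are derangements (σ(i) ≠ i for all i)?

1334961

!10 is the nearest integer to 10!/e.
10! = 3628800, and 3628800/e ≈ 1334960.92, so !10 = 1334961.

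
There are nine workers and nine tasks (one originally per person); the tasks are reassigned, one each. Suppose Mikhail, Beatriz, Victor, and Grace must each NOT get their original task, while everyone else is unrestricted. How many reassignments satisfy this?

229080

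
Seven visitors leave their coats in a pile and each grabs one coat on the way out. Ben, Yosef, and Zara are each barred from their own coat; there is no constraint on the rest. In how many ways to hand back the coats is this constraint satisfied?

Inclusion-exclusion on the 3 forbidden self-matches:
Σ_{j=0}^{3} (-1)^j C(3,j)(7-j)!
= C(3,0)·7! - C(3,1)·6! + C(3,2)·5! - C(3,3)·4!
= 5040 - 2160 + 360 - 24
= 3216

3216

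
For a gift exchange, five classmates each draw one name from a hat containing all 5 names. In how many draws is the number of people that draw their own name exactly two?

20

Pick the 2 fixed positions: C(5,2) = 10 ways.
The other 3 form a derangement: !3 = 2.
Total: 10 × 2 = 20.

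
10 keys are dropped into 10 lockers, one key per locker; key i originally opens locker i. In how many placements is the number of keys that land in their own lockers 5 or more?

13264

# with exactly i fixed is C(10,i)·!(10-i); sum over i=5..10:
  i=5: C(10,5)·!5 = 252·44 = 11088
  i=6: C(10,6)·!4 = 210·9 = 1890
  i=7: C(10,7)·!3 = 120·2 = 240
  i=8: C(10,8)·!2 = 45·1 = 45
  i=9: C(10,9)·!1 = 10·0 = 0
  i=10: C(10,10)·!0 = 1·1 = 1
Total = 13264.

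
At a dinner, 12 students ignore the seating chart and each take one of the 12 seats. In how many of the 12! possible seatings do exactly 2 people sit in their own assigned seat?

Choose which 2 of the 12 are fixed: C(12,2) = 66.
The other 10 form a derangement: !10 = 1334961.
Total: 66 × 1334961 = 88107426.

88107426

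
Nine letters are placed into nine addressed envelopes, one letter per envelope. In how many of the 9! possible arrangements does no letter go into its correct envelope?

!9 is the nearest integer to 9!/e.
9! = 362880, and 362880/e ≈ 133496.09, so !9 = 133496.

133496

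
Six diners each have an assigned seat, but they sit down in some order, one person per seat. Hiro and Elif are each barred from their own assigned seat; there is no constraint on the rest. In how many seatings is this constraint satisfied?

Let A_j be the event that the j-th constrained one is fixed. By inclusion-exclusion over the 2 events:
Σ_{j=0}^{2} (-1)^j C(2,j)(6-j)!
= C(2,0)·6! - C(2,1)·5! + C(2,2)·4!
= 720 - 240 + 24
= 504

504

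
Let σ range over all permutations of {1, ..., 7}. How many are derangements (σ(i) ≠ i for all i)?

1854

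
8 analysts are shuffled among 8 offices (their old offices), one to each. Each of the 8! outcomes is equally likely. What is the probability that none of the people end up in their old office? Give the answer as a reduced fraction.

2119/5760

Favorable outcomes: !8 = 14833.
Total outcomes: 8! = 40320.
Probability = 14833/40320 = 2119/5760.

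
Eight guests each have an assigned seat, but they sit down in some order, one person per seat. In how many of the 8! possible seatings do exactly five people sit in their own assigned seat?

Pick the 5 fixed positions: C(8,5) = 56 ways.
The other 3 form a derangement: !3 = 2.
Total: 56 × 2 = 112.

112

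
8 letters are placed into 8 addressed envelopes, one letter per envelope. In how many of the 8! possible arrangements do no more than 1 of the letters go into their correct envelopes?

29665

Sum C(8,i)·!(8-i) for i = 0..1:
  i=0: C(8,0)·!8 = 1·14833 = 14833
  i=1: C(8,1)·!7 = 8·1854 = 14832
Total = 29665.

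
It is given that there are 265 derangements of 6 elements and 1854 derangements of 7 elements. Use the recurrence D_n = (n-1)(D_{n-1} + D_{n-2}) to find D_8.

D_8 = (8-1)·(D_7 + D_6) = 7·(1854 + 265) = 7·2119 = 14833.

14833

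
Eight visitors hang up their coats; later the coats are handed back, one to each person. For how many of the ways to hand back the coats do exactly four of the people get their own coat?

Choose which 4 of the 8 are fixed: C(8,4) = 70.
The remaining 4 must be deranged: !4 = 9.
Total: 70 × 9 = 630.

630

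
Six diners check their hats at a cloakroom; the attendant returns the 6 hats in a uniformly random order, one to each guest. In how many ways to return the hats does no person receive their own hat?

The subfactorial !6 = [6!/e] (nearest integer).
6! = 720, and 720/e ≈ 264.87, so !6 = 265.

265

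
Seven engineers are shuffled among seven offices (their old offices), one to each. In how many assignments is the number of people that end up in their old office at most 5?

Sum C(7,i)·!(7-i) for i = 0..5:
  i=0: C(7,0)·!7 = 1·1854 = 1854
  i=1: C(7,1)·!6 = 7·265 = 1855
  i=2: C(7,2)·!5 = 21·44 = 924
  i=3: C(7,3)·!4 = 35·9 = 315
  i=4: C(7,4)·!3 = 35·2 = 70
  i=5: C(7,5)·!2 = 21·1 = 21
Total = 5039.

5039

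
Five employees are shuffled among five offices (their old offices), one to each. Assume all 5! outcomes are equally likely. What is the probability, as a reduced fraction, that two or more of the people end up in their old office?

31/120

Favorable outcomes: Σ_{i≥2} C(5,i)·!(5-i) = 10·2 + 10·1 + 5·0 + 1·1 = 31.
Total outcomes: 5! = 120.
Probability = 31/120 = 31/120.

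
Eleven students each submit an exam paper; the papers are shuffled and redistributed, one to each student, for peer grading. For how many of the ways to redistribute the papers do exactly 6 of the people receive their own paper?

20328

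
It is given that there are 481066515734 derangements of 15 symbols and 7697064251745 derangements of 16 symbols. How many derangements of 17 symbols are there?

!17 = (17-1)·(!16 + !15) = 16·(7697064251745 + 481066515734) = 16·8178130767479 = 130850092279664.

130850092279664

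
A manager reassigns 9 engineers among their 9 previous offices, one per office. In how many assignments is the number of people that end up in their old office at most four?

361541

Sum C(9,i)·!(9-i) for i = 0..4:
  i=0: C(9,0)·!9 = 1·133496 = 133496
  i=1: C(9,1)·!8 = 9·14833 = 133497
  i=2: C(9,2)·!7 = 36·1854 = 66744
  i=3: C(9,3)·!6 = 84·265 = 22260
  i=4: C(9,4)·!5 = 126·44 = 5544
Total = 361541.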